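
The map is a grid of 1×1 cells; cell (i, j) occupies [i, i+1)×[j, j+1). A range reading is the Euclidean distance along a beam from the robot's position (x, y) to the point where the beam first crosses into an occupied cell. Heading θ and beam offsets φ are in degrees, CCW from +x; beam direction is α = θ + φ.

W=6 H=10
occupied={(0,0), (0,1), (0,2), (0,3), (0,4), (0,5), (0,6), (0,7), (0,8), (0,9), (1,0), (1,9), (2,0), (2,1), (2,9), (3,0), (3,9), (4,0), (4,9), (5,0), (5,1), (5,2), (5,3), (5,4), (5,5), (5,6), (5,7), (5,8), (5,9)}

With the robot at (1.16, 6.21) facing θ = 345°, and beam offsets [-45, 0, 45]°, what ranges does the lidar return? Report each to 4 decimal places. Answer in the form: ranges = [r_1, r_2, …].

beam 1: φ=-45°, α=300°
  direction (0.5000, -0.8660); cell (1,6); t to first gridline: x 1.6800, y 0.2425 (then +2.0000 / +1.1547)
    (1,5) via y @ 0.2425
    (1,4) via y @ 1.3972
    (2,4) via x @ 1.6800
    (2,3) via y @ 2.5519
    (3,3) via x @ 3.6800
    (3,2) via y @ 3.7066
    (3,1) via y @ 4.8613
    (4,1) via x @ 5.6800
    (4,0) via y @ 6.0160  # hit
  → r_1 = 6.0160
beam 2: φ=0°, α=345°
  direction (0.9659, -0.2588); cell (1,6); t to first gridline: x 0.8696, y 0.8114 (then +1.0353 / +3.8637)
    (1,5) via y @ 0.8114
    (2,5) via x @ 0.8696
    (3,5) via x @ 1.9049
    (4,5) via x @ 2.9402
    (5,5) via x @ 3.9755  # hit
  → r_2 = 3.9755
beam 3: φ=45°, α=30°
  direction (0.8660, 0.5000); cell (1,6); t to first gridline: x 0.9699, y 1.5800 (then +1.1547 / +2.0000)
    (2,6) via x @ 0.9699
    (2,7) via y @ 1.5800
    (3,7) via x @ 2.1246
    (4,7) via x @ 3.2793
    (4,8) via y @ 3.5800
    (5,8) via x @ 4.4341  # hit
  → r_3 = 4.4341

ranges = [6.0160, 3.9755, 4.4341]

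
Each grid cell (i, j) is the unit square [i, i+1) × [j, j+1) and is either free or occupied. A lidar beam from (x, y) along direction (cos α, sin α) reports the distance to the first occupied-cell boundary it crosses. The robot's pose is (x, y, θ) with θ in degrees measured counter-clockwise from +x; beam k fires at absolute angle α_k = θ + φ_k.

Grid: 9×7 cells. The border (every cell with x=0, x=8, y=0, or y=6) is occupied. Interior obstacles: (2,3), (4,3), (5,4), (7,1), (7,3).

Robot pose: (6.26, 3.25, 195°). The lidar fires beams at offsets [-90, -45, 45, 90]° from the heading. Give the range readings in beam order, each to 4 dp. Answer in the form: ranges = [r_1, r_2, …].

beam 1: φ=-90°, α=105°
  direction (-0.2588, 0.9659); cell (6,3); t to first gridline: x 1.0046, y 0.7765 (then +3.8637 / +1.0353)
    (6,4) via y @ 0.7765
    (5,4) via x @ 1.0046  # hit
  → r_1 = 1.0046
beam 2: φ=-45°, α=150°
  direction (-0.8660, 0.5000); cell (6,3); t to first gridline: x 0.3002, y 1.5000 (then +1.1547 / +2.0000)
    (5,3) via x @ 0.3002
    (4,3) via x @ 1.4549  # hit
  → r_2 = 1.4549
beam 3: φ=45°, α=240°
  direction (-0.5000, -0.8660); cell (6,3); t to first gridline: x 0.5200, y 0.2887 (then +2.0000 / +1.1547)
    (6,2) via y @ 0.2887
    (5,2) via x @ 0.5200
    (5,1) via y @ 1.4434
    (4,1) via x @ 2.5200
    (4,0) via y @ 2.5981  # hit
  → r_3 = 2.5981
beam 4: φ=90°, α=285°
  direction (0.2588, -0.9659); cell (6,3); t to first gridline: x 2.8591, y 0.2588 (then +3.8637 / +1.0353)
    (6,2) via y @ 0.2588
    (6,1) via y @ 1.2941
    (6,0) via y @ 2.3294  # hit
  → r_4 = 2.3294

ranges = [1.0046, 1.4549, 2.5981, 2.3294]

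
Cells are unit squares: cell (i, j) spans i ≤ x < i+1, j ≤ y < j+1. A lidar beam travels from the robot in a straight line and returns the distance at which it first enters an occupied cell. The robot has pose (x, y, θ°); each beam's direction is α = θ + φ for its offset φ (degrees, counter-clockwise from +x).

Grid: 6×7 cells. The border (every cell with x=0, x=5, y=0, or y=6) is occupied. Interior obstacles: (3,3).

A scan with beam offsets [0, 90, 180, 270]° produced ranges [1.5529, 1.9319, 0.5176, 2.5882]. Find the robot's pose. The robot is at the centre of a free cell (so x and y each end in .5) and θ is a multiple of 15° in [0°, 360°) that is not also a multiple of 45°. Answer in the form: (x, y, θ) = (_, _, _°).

(x, y, θ) = (1.5, 3.5, 15°)

The pose lattice has 19·16 = 304 candidates. Test each by forward raycasting.
  (1.5, 2.5, 75°): beam 1 = 3.6235 ≠ 1.5529 ✗
  (4.5, 2.5, 285°): beam 2 = 0.5176 ≠ 1.9319 ✗
  (1.5, 3.5, 120°): beam 1 = 1.0000 ≠ 1.5529 ✗
  (1.5, 2.5, 150°): beam 1 = 0.5774 ≠ 1.5529 ✗
  …
  (1.5, 3.5, 15°): r_1=1.5529, r_2=1.9319, r_3=0.5176, r_4=2.5882 — all match ✓
No second candidate reproduces the full scan.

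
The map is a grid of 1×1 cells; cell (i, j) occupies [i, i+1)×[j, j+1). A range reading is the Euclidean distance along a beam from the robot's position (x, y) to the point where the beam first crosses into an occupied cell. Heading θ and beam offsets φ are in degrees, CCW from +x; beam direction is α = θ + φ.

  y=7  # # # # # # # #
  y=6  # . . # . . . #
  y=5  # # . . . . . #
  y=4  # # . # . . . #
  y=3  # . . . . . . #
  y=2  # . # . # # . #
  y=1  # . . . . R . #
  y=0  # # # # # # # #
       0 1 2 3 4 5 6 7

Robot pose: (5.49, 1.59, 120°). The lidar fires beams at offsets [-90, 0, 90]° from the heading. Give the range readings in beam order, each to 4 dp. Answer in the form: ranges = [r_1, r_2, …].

beam 1: φ=-90°, α=30°
  dir = (cos 30°, sin 30°) = (0.8660, 0.5000); from cell (5,1)
  next x-line at t=0.5889, next y-line at t=0.8200; Δt_x=1.1547, Δt_y=2.0000
    x: enter (6,1) at t=0.5889
    y: enter (6,2) at t=0.8200
    x: enter (7,2) at t=1.7436 ← occupied
  → r_1 = 1.7436
beam 2: φ=0°, α=120°
  dir = (cos 120°, sin 120°) = (-0.5000, 0.8660); from cell (5,1)
  next x-line at t=0.9800, next y-line at t=0.4734; Δt_x=2.0000, Δt_y=1.1547
    y: enter (5,2) at t=0.4734 ← occupied
  → r_2 = 0.4734
beam 3: φ=90°, α=210°
  dir = (cos 210°, sin 210°) = (-0.8660, -0.5000); from cell (5,1)
  next x-line at t=0.5658, next y-line at t=1.1800; Δt_x=1.1547, Δt_y=2.0000
    x: enter (4,1) at t=0.5658
    y: enter (4,0) at t=1.1800 ← occupied
  → r_3 = 1.1800

ranges = [1.7436, 0.4734, 1.1800]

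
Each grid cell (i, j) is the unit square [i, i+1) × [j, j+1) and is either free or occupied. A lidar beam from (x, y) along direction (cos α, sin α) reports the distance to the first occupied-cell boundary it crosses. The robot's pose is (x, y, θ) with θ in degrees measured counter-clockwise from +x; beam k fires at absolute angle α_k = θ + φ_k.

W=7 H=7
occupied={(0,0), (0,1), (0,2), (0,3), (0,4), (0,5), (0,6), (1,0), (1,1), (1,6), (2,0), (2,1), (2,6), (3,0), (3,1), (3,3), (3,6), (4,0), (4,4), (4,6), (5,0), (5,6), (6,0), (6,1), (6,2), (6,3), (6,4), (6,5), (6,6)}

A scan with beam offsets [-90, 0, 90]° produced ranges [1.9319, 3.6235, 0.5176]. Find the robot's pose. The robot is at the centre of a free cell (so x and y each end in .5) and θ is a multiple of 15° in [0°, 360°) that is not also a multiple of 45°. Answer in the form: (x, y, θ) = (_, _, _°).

(x, y, θ) = (1.5, 2.5, 75°)

Candidates: 20 free-cell centres × 16 headings = 320 poses. Raycast each; keep the one whose scan matches to 4 dp.
  (4.5, 2.5, 75°): beam 1 = 1.5529 ≠ 1.9319 ✗
  (4.5, 3.5, 15°): beam 1 = 2.5882 ≠ 1.9319 ✗
  (1.5, 4.5, 195°): beam 1 = 1.5529 ≠ 1.9319 ✗
  (4.5, 5.5, 285°): beam 1 = 3.6235 ≠ 1.9319 ✗
  …
  (1.5, 2.5, 75°): r_1=1.9319, r_2=3.6235, r_3=0.5176 — all match ✓
Unique over the lattice → pose = (1.5, 2.5, 75°).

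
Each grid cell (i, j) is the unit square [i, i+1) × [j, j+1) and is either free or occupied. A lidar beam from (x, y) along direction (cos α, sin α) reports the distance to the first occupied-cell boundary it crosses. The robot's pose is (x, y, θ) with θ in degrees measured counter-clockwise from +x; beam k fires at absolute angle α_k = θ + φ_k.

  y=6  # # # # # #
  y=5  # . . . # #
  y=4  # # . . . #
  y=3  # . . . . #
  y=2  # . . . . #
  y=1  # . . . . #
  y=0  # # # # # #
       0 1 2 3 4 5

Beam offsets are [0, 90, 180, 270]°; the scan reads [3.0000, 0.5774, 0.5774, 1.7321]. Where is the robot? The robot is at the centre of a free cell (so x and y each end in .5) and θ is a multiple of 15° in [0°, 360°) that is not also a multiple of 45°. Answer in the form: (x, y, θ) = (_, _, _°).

(x, y, θ) = (3.5, 5.5, 300°)

The pose lattice has 18·16 = 288 candidates. Test each by forward raycasting.
  (3.5, 5.5, 120°): beam 1 = 0.5774 ≠ 3.0000 ✗
  (4.5, 4.5, 285°): beam 1 = 1.9319 ≠ 3.0000 ✗
  (4.5, 4.5, 345°): beam 1 = 0.5176 ≠ 3.0000 ✗
  (1.5, 2.5, 165°): beam 1 = 0.5176 ≠ 3.0000 ✗
  (4.5, 4.5, 75°): beam 1 = 0.5176 ≠ 3.0000 ✗
  …
  (3.5, 5.5, 300°): r_1=3.0000, r_2=0.5774, r_3=0.5774, r_4=1.7321 — all match ✓
Unique over the lattice → pose = (3.5, 5.5, 300°).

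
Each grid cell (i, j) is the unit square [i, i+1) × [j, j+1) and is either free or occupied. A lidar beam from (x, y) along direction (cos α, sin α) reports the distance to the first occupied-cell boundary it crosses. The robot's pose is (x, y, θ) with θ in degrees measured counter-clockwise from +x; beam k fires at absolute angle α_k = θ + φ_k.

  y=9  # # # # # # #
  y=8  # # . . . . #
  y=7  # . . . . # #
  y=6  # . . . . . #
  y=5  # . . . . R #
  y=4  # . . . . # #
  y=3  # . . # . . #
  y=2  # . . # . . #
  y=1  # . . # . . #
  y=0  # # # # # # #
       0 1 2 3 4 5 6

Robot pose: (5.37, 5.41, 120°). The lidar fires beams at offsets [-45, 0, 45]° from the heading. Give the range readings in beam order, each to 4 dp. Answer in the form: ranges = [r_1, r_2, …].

ranges = [1.6461, 4.1454, 4.5242]

beam 1: φ=-45°, α=75°
  direction (0.2588, 0.9659); cell (5,5); t to first gridline: x 2.4341, y 0.6108 (then +3.8637 / +1.0353)
    (5,6) via y @ 0.6108
    (5,7) via y @ 1.6461  # hit
  → r_1 = 1.6461
beam 2: φ=0°, α=120°
  direction (-0.5000, 0.8660); cell (5,5); t to first gridline: x 0.7400, y 0.6813 (then +2.0000 / +1.1547)
    (5,6) via y @ 0.6813
    (4,6) via x @ 0.7400
    (4,7) via y @ 1.8360
    (3,7) via x @ 2.7400
    (3,8) via y @ 2.9907
    (3,9) via y @ 4.1454  # hit
  → r_2 = 4.1454
beam 3: φ=45°, α=165°
  direction (-0.9659, 0.2588); cell (5,5); t to first gridline: x 0.3831, y 2.2796 (then +1.0353 / +3.8637)
    (4,5) via x @ 0.3831
    (3,5) via x @ 1.4183
    (3,6) via y @ 2.2796
    (2,6) via x @ 2.4536
    (1,6) via x @ 3.4889
    (0,6) via x @ 4.5242  # hit
  → r_3 = 4.5242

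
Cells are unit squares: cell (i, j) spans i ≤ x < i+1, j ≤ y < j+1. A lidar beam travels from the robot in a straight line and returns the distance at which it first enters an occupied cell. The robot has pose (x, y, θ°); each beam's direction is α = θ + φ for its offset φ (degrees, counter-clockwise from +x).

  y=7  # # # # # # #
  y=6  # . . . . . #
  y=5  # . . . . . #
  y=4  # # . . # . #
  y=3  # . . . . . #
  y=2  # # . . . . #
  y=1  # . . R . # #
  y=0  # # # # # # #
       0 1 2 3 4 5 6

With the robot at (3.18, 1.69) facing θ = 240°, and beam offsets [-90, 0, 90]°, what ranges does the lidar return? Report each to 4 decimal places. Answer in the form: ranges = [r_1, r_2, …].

beam 1: φ=-90°, α=150°
  d=(-0.8660,0.5000)  start (3,1)  tX=0.2078 tY=0.6200  stride 1/|dx|=1.1547 1/|dy|=2.0000
    cross x-line → (2,1), t=0.2078
    cross y-line → (2,2), t=0.6200
    cross x-line → (1,2), t=1.3625 (wall)
  → r_1 = 1.3625
beam 2: φ=0°, α=240°
  d=(-0.5000,-0.8660)  start (3,1)  tX=0.3600 tY=0.7967  stride 1/|dx|=2.0000 1/|dy|=1.1547
    cross x-line → (2,1), t=0.3600
    cross y-line → (2,0), t=0.7967 (wall)
  → r_2 = 0.7967
beam 3: φ=90°, α=330°
  d=(0.8660,-0.5000)  start (3,1)  tX=0.9469 tY=1.3800  stride 1/|dx|=1.1547 1/|dy|=2.0000
    cross x-line → (4,1), t=0.9469
    cross y-line → (4,0), t=1.3800 (wall)
  → r_3 = 1.3800

ranges = [1.3625, 0.7967, 1.3800]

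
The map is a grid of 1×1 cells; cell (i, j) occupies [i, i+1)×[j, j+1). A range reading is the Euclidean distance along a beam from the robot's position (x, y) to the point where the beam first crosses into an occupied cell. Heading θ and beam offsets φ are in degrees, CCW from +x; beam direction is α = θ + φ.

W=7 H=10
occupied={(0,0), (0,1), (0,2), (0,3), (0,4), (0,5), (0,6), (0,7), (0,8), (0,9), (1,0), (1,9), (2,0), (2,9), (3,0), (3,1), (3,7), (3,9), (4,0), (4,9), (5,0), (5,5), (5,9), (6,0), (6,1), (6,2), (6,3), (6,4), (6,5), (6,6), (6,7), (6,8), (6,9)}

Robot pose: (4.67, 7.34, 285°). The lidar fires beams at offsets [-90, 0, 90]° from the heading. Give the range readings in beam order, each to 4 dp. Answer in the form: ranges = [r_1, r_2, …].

beam 1: φ=-90°, α=195°
  d=(-0.9659,-0.2588)  start (4,7)  tX=0.6936 tY=1.3137  stride 1/|dx|=1.0353 1/|dy|=3.8637
    cross x-line → (3,7), t=0.6936 (wall)
  → r_1 = 0.6936
beam 2: φ=0°, α=285°
  d=(0.2588,-0.9659)  start (4,7)  tX=1.2750 tY=0.3520  stride 1/|dx|=3.8637 1/|dy|=1.0353
    cross y-line → (4,6), t=0.3520
    cross x-line → (5,6), t=1.2750
    cross y-line → (5,5), t=1.3873 (wall)
  → r_2 = 1.3873
beam 3: φ=90°, α=15°
  d=(0.9659,0.2588)  start (4,7)  tX=0.3416 tY=2.5500  stride 1/|dx|=1.0353 1/|dy|=3.8637
    cross x-line → (5,7), t=0.3416
    cross x-line → (6,7), t=1.3769 (wall)
  → r_3 = 1.3769

ranges = [0.6936, 1.3873, 1.3769]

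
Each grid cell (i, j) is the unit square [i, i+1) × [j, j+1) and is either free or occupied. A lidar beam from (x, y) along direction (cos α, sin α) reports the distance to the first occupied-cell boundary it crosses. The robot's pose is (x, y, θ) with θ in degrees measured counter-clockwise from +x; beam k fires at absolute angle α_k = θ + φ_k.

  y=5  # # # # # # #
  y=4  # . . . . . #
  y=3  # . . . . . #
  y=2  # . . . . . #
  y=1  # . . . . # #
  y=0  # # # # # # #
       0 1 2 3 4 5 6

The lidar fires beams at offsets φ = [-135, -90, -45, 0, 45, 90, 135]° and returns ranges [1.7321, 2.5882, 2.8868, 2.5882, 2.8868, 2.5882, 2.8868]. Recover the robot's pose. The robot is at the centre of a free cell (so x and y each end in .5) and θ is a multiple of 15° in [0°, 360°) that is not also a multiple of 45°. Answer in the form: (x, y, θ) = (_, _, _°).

Candidates: 19 free-cell centres × 16 headings = 304 poses. Raycast each; keep the one whose scan matches to 4 dp.
  (5.5, 2.5, 30°): beam 1 = 0.5176 ≠ 1.7321 ✗
  (3.5, 1.5, 300°): beam 1 = 2.5882 ≠ 1.7321 ✗
  (2.5, 4.5, 210°): beam 1 = 0.5176 ≠ 1.7321 ✗
  (5.5, 4.5, 330°): beam 1 = 4.6587 ≠ 1.7321 ✗
  …
  (3.5, 3.5, 255°): r_1=1.7321, r_2=2.5882, r_3=2.8868, r_4=2.5882, r_5=2.8868, r_6=2.5882, r_7=2.8868 — all match ✓
Only this pose fits every beam.

(x, y, θ) = (3.5, 3.5, 255°)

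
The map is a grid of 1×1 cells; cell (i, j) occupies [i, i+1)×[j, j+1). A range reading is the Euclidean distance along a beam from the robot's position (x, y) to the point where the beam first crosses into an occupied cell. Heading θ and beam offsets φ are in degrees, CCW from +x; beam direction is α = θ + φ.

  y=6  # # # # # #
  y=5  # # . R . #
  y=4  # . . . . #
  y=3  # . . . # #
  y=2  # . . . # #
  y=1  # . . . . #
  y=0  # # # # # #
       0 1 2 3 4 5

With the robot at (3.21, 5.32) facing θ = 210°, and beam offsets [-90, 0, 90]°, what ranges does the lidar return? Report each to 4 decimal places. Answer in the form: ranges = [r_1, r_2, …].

ranges = [0.7852, 2.5519, 1.5800]

beam 1: φ=-90°, α=120°
  cosα=-0.5000 sinα=0.8660 | (3,5) | tMaxX 0.4200 tMaxY 0.7852 | tΔX 2.0000 tΔY 1.1547
    t=0.4200 [x] (2,5)
    t=0.7852 [y] (2,6) — stop
  → r_1 = 0.7852
beam 2: φ=0°, α=210°
  cosα=-0.8660 sinα=-0.5000 | (3,5) | tMaxX 0.2425 tMaxY 0.6400 | tΔX 1.1547 tΔY 2.0000
    t=0.2425 [x] (2,5)
    t=0.6400 [y] (2,4)
    t=1.3972 [x] (1,4)
    t=2.5519 [x] (0,4) — stop
  → r_2 = 2.5519
beam 3: φ=90°, α=300°
  cosα=0.5000 sinα=-0.8660 | (3,5) | tMaxX 1.5800 tMaxY 0.3695 | tΔX 2.0000 tΔY 1.1547
    t=0.3695 [y] (3,4)
    t=1.5242 [y] (3,3)
    t=1.5800 [x] (4,3) — stop
  → r_3 = 1.5800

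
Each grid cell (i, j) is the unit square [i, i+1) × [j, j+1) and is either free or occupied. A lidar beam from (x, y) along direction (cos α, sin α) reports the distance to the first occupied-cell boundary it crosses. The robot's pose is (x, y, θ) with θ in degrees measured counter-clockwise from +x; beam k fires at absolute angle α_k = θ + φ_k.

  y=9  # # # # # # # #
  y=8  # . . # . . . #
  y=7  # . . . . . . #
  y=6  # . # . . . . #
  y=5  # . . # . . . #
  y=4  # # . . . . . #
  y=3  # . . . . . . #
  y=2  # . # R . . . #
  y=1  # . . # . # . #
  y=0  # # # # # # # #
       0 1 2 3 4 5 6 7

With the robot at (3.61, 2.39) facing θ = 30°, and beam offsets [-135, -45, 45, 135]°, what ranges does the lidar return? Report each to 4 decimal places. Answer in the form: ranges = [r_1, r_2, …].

ranges = [0.4038, 1.5068, 6.8432, 0.6315]

beam 1: φ=-135°, α=255°
  d=(-0.2588,-0.9659)  start (3,2)  tX=2.3569 tY=0.4038  stride 1/|dx|=3.8637 1/|dy|=1.0353
    cross y-line → (3,1), t=0.4038 (wall)
  → r_1 = 0.4038
beam 2: φ=-45°, α=345°
  d=(0.9659,-0.2588)  start (3,2)  tX=0.4038 tY=1.5068  stride 1/|dx|=1.0353 1/|dy|=3.8637
    cross x-line → (4,2), t=0.4038
    cross x-line → (5,2), t=1.4390
    cross y-line → (5,1), t=1.5068 (wall)
  → r_2 = 1.5068
beam 3: φ=45°, α=75°
  d=(0.2588,0.9659)  start (3,2)  tX=1.5068 tY=0.6315  stride 1/|dx|=3.8637 1/|dy|=1.0353
    cross y-line → (3,3), t=0.6315
    cross x-line → (4,3), t=1.5068
    cross y-line → (4,4), t=1.6668
    cross y-line → (4,5), t=2.7021
    cross y-line → (4,6), t=3.7373
    cross y-line → (4,7), t=4.7726
    cross x-line → (5,7), t=5.3705
    cross y-line → (5,8), t=5.8079
    cross y-line → (5,9), t=6.8432 (wall)
  → r_3 = 6.8432
beam 4: φ=135°, α=165°
  d=(-0.9659,0.2588)  start (3,2)  tX=0.6315 tY=2.3569  stride 1/|dx|=1.0353 1/|dy|=3.8637
    cross x-line → (2,2), t=0.6315 (wall)
  → r_4 = 0.6315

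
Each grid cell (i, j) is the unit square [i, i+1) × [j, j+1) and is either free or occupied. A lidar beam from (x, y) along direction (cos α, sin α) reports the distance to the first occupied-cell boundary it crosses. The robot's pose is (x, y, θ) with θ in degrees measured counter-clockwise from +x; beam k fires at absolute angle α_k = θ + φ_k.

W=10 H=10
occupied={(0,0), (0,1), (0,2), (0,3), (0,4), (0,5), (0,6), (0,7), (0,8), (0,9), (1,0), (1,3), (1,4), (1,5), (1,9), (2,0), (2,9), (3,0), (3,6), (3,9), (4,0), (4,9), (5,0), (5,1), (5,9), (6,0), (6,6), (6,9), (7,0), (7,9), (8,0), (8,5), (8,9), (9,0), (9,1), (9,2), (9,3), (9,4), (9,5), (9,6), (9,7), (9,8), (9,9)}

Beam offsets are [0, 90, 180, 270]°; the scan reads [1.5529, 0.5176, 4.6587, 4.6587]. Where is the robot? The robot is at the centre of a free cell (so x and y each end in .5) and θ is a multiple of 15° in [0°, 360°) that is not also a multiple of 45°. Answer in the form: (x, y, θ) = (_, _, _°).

The pose lattice has 57·16 = 912 candidates. Test each by forward raycasting.
  (4.5, 1.5, 240°): beam 1 = 0.5774 ≠ 1.5529 ✗
  (4.5, 5.5, 210°): beam 1 = 2.8868 ≠ 1.5529 ✗
  (8.5, 8.5, 255°): beam 1 = 7.7646 ≠ 1.5529 ✗
  (8.5, 2.5, 210°): beam 1 = 2.8868 ≠ 1.5529 ✗
  (7.5, 1.5, 285°): beam 1 = 0.5176 ≠ 1.5529 ✗
  …
  (6.5, 5.5, 15°): r_1=1.5529, r_2=0.5176, r_3=4.6587, r_4=4.6587 — all match ✓
No second candidate reproduces the full scan.

(x, y, θ) = (6.5, 5.5, 15°)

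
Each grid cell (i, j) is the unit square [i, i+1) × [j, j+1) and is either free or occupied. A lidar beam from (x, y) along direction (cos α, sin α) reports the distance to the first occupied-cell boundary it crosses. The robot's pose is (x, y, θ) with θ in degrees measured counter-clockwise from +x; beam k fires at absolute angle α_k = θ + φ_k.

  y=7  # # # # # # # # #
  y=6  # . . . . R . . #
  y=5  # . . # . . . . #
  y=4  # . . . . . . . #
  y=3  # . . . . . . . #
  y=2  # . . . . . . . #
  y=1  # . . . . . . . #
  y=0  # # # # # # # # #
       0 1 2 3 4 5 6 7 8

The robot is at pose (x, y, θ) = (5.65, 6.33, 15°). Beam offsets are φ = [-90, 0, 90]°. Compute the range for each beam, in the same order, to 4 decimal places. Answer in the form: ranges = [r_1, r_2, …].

ranges = [5.5180, 2.4329, 0.6936]

beam 1: φ=-90°, α=285°
  dir = (cos 285°, sin 285°) = (0.2588, -0.9659); from cell (5,6)
  next x-line at t=1.3523, next y-line at t=0.3416; Δt_x=3.8637, Δt_y=1.0353
    y: enter (5,5) at t=0.3416
    x: enter (6,5) at t=1.3523
    y: enter (6,4) at t=1.3769
    y: enter (6,3) at t=2.4122
    y: enter (6,2) at t=3.4475
    y: enter (6,1) at t=4.4827
    x: enter (7,1) at t=5.2160
    y: enter (7,0) at t=5.5180 ← occupied
  → r_1 = 5.5180
beam 2: φ=0°, α=15°
  dir = (cos 15°, sin 15°) = (0.9659, 0.2588); from cell (5,6)
  next x-line at t=0.3623, next y-line at t=2.5887; Δt_x=1.0353, Δt_y=3.8637
    x: enter (6,6) at t=0.3623
    x: enter (7,6) at t=1.3976
    x: enter (8,6) at t=2.4329 ← occupied
  → r_2 = 2.4329
beam 3: φ=90°, α=105°
  dir = (cos 105°, sin 105°) = (-0.2588, 0.9659); from cell (5,6)
  next x-line at t=2.5114, next y-line at t=0.6936; Δt_x=3.8637, Δt_y=1.0353
    y: enter (5,7) at t=0.6936 ← occupied
  → r_3 = 0.6936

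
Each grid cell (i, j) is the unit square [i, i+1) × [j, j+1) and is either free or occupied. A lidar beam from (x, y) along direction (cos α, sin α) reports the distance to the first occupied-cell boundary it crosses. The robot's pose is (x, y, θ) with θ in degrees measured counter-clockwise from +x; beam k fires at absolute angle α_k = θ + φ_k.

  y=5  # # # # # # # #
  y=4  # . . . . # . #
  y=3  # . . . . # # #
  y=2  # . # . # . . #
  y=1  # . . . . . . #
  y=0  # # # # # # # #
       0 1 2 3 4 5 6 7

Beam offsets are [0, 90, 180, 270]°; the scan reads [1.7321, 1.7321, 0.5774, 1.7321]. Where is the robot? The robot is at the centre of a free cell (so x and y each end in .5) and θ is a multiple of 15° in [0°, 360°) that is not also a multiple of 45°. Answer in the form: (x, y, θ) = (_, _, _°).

(x, y, θ) = (2.5, 3.5, 60°)

Candidates: 19 free-cell centres × 16 headings = 304 poses. Raycast each; keep the one whose scan matches to 4 dp.
  (3.5, 3.5, 300°): beam 1 = 1.0000 ≠ 1.7321 ✗
  (6.5, 2.5, 300°): beam 1 = 1.0000 ≠ 1.7321 ✗
  (4.5, 3.5, 15°): beam 1 = 0.5176 ≠ 1.7321 ✗
  …
  (2.5, 3.5, 60°): r_1=1.7321, r_2=1.7321, r_3=0.5774, r_4=1.7321 — all match ✓
No second candidate reproduces the full scan.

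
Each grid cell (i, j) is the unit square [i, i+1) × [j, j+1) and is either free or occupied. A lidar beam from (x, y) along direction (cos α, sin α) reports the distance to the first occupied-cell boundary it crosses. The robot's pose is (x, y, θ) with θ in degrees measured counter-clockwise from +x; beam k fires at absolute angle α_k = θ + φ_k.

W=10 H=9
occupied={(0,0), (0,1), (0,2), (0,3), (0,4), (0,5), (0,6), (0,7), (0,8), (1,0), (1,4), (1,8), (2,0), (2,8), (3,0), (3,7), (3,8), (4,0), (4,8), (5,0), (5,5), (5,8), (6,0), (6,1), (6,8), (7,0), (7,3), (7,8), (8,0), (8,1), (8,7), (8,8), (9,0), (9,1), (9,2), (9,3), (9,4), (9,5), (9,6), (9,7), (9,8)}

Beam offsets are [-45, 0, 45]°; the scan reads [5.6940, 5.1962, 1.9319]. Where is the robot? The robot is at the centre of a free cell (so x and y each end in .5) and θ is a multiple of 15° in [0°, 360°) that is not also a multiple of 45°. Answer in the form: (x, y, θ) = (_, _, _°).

Candidates: 49 free-cell centres × 16 headings = 784 poses. Raycast each; keep the one whose scan matches to 4 dp.
  (4.5, 4.5, 105°): beam 1 = 1.0000 ≠ 5.6940 ✗
  (1.5, 6.5, 345°): beam 1 = 6.3509 ≠ 5.6940 ✗
  (4.5, 6.5, 60°): beam 1 = 3.6235 ≠ 5.6940 ✗
  …
  (3.5, 6.5, 300°): r_1=5.6940, r_2=5.1962, r_3=1.9319 — all match ✓
No second candidate reproduces the full scan.

(x, y, θ) = (3.5, 6.5, 300°)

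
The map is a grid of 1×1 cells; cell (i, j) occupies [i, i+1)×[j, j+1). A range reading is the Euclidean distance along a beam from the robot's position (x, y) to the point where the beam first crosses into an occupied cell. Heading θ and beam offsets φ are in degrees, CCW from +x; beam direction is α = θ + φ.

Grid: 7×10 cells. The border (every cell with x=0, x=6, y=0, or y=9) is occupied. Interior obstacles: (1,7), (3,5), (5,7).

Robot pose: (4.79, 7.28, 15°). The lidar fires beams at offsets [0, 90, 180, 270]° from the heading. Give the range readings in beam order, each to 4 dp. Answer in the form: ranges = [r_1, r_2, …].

ranges = [0.2174, 1.7807, 3.9237, 4.6751]

beam 1: φ=0°, α=15°
  dir = (cos 15°, sin 15°) = (0.9659, 0.2588); from cell (4,7)
  next x-line at t=0.2174, next y-line at t=2.7819; Δt_x=1.0353, Δt_y=3.8637
    x: enter (5,7) at t=0.2174 ← occupied
  → r_1 = 0.2174
beam 2: φ=90°, α=105°
  dir = (cos 105°, sin 105°) = (-0.2588, 0.9659); from cell (4,7)
  next x-line at t=3.0523, next y-line at t=0.7454; Δt_x=3.8637, Δt_y=1.0353
    y: enter (4,8) at t=0.7454
    y: enter (4,9) at t=1.7807 ← occupied
  → r_2 = 1.7807
beam 3: φ=180°, α=195°
  dir = (cos 195°, sin 195°) = (-0.9659, -0.2588); from cell (4,7)
  next x-line at t=0.8179, next y-line at t=1.0818; Δt_x=1.0353, Δt_y=3.8637
    x: enter (3,7) at t=0.8179
    y: enter (3,6) at t=1.0818
    x: enter (2,6) at t=1.8531
    x: enter (1,6) at t=2.8884
    x: enter (0,6) at t=3.9237 ← occupied
  → r_3 = 3.9237
beam 4: φ=270°, α=285°
  dir = (cos 285°, sin 285°) = (0.2588, -0.9659); from cell (4,7)
  next x-line at t=0.8114, next y-line at t=0.2899; Δt_x=3.8637, Δt_y=1.0353
    y: enter (4,6) at t=0.2899
    x: enter (5,6) at t=0.8114
    y: enter (5,5) at t=1.3252
    y: enter (5,4) at t=2.3604
    y: enter (5,3) at t=3.3957
    y: enter (5,2) at t=4.4310
    x: enter (6,2) at t=4.6751 ← occupied
  → r_4 = 4.6751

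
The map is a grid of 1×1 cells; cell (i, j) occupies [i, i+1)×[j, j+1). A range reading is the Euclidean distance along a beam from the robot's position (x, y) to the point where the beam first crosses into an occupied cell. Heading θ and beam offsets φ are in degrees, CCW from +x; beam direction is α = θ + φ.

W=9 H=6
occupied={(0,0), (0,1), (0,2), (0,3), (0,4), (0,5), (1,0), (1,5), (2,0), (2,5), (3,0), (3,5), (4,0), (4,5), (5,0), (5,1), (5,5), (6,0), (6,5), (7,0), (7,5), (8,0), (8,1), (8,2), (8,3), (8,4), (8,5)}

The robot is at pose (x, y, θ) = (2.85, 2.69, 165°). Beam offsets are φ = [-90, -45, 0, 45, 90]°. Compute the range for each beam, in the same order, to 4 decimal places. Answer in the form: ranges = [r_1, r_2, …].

beam 1: φ=-90°, α=75°
  cosα=0.2588 sinα=0.9659 | (2,2) | tMaxX 0.5796 tMaxY 0.3209 | tΔX 3.8637 tΔY 1.0353
    t=0.3209 [y] (2,3)
    t=0.5796 [x] (3,3)
    t=1.3562 [y] (3,4)
    t=2.3915 [y] (3,5) — stop
  → r_1 = 2.3915
beam 2: φ=-45°, α=120°
  cosα=-0.5000 sinα=0.8660 | (2,2) | tMaxX 1.7000 tMaxY 0.3580 | tΔX 2.0000 tΔY 1.1547
    t=0.3580 [y] (2,3)
    t=1.5127 [y] (2,4)
    t=1.7000 [x] (1,4)
    t=2.6674 [y] (1,5) — stop
  → r_2 = 2.6674
beam 3: φ=0°, α=165°
  cosα=-0.9659 sinα=0.2588 | (2,2) | tMaxX 0.8800 tMaxY 1.1977 | tΔX 1.0353 tΔY 3.8637
    t=0.8800 [x] (1,2)
    t=1.1977 [y] (1,3)
    t=1.9153 [x] (0,3) — stop
  → r_3 = 1.9153
beam 4: φ=45°, α=210°
  cosα=-0.8660 sinα=-0.5000 | (2,2) | tMaxX 0.9815 tMaxY 1.3800 | tΔX 1.1547 tΔY 2.0000
    t=0.9815 [x] (1,2)
    t=1.3800 [y] (1,1)
    t=2.1362 [x] (0,1) — stop
  → r_4 = 2.1362
beam 5: φ=90°, α=255°
  cosα=-0.2588 sinα=-0.9659 | (2,2) | tMaxX 3.2841 tMaxY 0.7143 | tΔX 3.8637 tΔY 1.0353
    t=0.7143 [y] (2,1)
    t=1.7496 [y] (2,0) — stop
  → r_5 = 1.7496

ranges = [2.3915, 2.6674, 1.9153, 2.1362, 1.7496]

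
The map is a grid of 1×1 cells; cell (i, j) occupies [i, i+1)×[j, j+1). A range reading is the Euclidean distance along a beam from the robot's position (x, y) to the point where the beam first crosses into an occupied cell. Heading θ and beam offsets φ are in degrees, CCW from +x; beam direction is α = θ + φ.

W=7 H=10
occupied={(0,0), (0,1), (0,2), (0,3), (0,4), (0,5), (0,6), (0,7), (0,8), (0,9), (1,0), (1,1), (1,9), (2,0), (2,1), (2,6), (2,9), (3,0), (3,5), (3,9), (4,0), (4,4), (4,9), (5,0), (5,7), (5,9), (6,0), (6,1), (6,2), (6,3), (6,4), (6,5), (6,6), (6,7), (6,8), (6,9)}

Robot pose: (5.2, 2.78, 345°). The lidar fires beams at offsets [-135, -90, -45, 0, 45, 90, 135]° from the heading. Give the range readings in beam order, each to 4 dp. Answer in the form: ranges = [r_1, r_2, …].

beam 1: φ=-135°, α=210°
  d=(-0.8660,-0.5000)  start (5,2)  tX=0.2309 tY=1.5600  stride 1/|dx|=1.1547 1/|dy|=2.0000
    cross x-line → (4,2), t=0.2309
    cross x-line → (3,2), t=1.3856
    cross y-line → (3,1), t=1.5600
    cross x-line → (2,1), t=2.5403 (wall)
  → r_1 = 2.5403
beam 2: φ=-90°, α=255°
  d=(-0.2588,-0.9659)  start (5,2)  tX=0.7727 tY=0.8075  stride 1/|dx|=3.8637 1/|dy|=1.0353
    cross x-line → (4,2), t=0.7727
    cross y-line → (4,1), t=0.8075
    cross y-line → (4,0), t=1.8428 (wall)
  → r_2 = 1.8428
beam 3: φ=-45°, α=300°
  d=(0.5000,-0.8660)  start (5,2)  tX=1.6000 tY=0.9007  stride 1/|dx|=2.0000 1/|dy|=1.1547
    cross y-line → (5,1), t=0.9007
    cross x-line → (6,1), t=1.6000 (wall)
  → r_3 = 1.6000
beam 4: φ=0°, α=345°
  d=(0.9659,-0.2588)  start (5,2)  tX=0.8282 tY=3.0137  stride 1/|dx|=1.0353 1/|dy|=3.8637
    cross x-line → (6,2), t=0.8282 (wall)
  → r_4 = 0.8282
beam 5: φ=45°, α=30°
  d=(0.8660,0.5000)  start (5,2)  tX=0.9238 tY=0.4400  stride 1/|dx|=1.1547 1/|dy|=2.0000
    cross y-line → (5,3), t=0.4400
    cross x-line → (6,3), t=0.9238 (wall)
  → r_5 = 0.9238
beam 6: φ=90°, α=75°
  d=(0.2588,0.9659)  start (5,2)  tX=3.0910 tY=0.2278  stride 1/|dx|=3.8637 1/|dy|=1.0353
    cross y-line → (5,3), t=0.2278
    cross y-line → (5,4), t=1.2630
    cross y-line → (5,5), t=2.2983
    cross x-line → (6,5), t=3.0910 (wall)
  → r_6 = 3.0910
beam 7: φ=135°, α=120°
  d=(-0.5000,0.8660)  start (5,2)  tX=0.4000 tY=0.2540  stride 1/|dx|=2.0000 1/|dy|=1.1547
    cross y-line → (5,3), t=0.2540
    cross x-line → (4,3), t=0.4000
    cross y-line → (4,4), t=1.4087 (wall)
  → r_7 = 1.4087

ranges = [2.5403, 1.8428, 1.6000, 0.8282, 0.9238, 3.0910, 1.4087]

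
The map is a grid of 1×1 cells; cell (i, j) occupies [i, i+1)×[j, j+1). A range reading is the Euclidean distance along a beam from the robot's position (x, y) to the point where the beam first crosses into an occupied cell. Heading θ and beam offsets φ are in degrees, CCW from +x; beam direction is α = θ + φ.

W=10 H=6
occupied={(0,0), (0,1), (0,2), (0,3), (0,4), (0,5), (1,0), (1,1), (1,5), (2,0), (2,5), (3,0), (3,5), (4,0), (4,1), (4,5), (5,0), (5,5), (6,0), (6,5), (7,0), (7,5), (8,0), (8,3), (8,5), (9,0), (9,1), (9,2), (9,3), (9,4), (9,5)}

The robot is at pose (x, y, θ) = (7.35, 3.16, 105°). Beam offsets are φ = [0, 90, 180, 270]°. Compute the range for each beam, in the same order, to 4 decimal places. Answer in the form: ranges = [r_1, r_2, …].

beam 1: φ=0°, α=105°
  d=(-0.2588,0.9659)  start (7,3)  tX=1.3523 tY=0.8696  stride 1/|dx|=3.8637 1/|dy|=1.0353
    cross y-line → (7,4), t=0.8696
    cross x-line → (6,4), t=1.3523
    cross y-line → (6,5), t=1.9049 (wall)
  → r_1 = 1.9049
beam 2: φ=90°, α=195°
  d=(-0.9659,-0.2588)  start (7,3)  tX=0.3623 tY=0.6182  stride 1/|dx|=1.0353 1/|dy|=3.8637
    cross x-line → (6,3), t=0.3623
    cross y-line → (6,2), t=0.6182
    cross x-line → (5,2), t=1.3976
    cross x-line → (4,2), t=2.4329
    cross x-line → (3,2), t=3.4682
    cross y-line → (3,1), t=4.4819
    cross x-line → (2,1), t=4.5035
    cross x-line → (1,1), t=5.5387 (wall)
  → r_2 = 5.5387
beam 3: φ=180°, α=285°
  d=(0.2588,-0.9659)  start (7,3)  tX=2.5114 tY=0.1656  stride 1/|dx|=3.8637 1/|dy|=1.0353
    cross y-line → (7,2), t=0.1656
    cross y-line → (7,1), t=1.2009
    cross y-line → (7,0), t=2.2362 (wall)
  → r_3 = 2.2362
beam 4: φ=270°, α=15°
  d=(0.9659,0.2588)  start (7,3)  tX=0.6729 tY=3.2455  stride 1/|dx|=1.0353 1/|dy|=3.8637
    cross x-line → (8,3), t=0.6729 (wall)
  → r_4 = 0.6729

ranges = [1.9049, 5.5387, 2.2362, 0.6729]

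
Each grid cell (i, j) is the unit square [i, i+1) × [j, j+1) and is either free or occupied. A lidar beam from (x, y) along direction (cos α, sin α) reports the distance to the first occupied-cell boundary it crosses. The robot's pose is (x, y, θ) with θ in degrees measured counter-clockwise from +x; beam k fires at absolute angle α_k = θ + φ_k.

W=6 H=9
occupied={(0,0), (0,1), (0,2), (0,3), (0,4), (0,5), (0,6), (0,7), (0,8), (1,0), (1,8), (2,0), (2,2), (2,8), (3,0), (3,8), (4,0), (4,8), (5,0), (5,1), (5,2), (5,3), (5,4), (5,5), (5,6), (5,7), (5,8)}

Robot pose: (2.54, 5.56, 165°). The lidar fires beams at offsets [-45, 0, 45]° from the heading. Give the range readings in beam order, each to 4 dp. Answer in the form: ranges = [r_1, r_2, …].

ranges = [2.8175, 1.5943, 1.7782]

beam 1: φ=-45°, α=120°
  direction (-0.5000, 0.8660); cell (2,5); t to first gridline: x 1.0800, y 0.5081 (then +2.0000 / +1.1547)
    (2,6) via y @ 0.5081
    (1,6) via x @ 1.0800
    (1,7) via y @ 1.6628
    (1,8) via y @ 2.8175  # hit
  → r_1 = 2.8175
beam 2: φ=0°, α=165°
  direction (-0.9659, 0.2588); cell (2,5); t to first gridline: x 0.5590, y 1.7000 (then +1.0353 / +3.8637)
    (1,5) via x @ 0.5590
    (0,5) via x @ 1.5943  # hit
  → r_2 = 1.5943
beam 3: φ=45°, α=210°
  direction (-0.8660, -0.5000); cell (2,5); t to first gridline: x 0.6235, y 1.1200 (then +1.1547 / +2.0000)
    (1,5) via x @ 0.6235
    (1,4) via y @ 1.1200
    (0,4) via x @ 1.7782  # hit
  → r_3 = 1.7782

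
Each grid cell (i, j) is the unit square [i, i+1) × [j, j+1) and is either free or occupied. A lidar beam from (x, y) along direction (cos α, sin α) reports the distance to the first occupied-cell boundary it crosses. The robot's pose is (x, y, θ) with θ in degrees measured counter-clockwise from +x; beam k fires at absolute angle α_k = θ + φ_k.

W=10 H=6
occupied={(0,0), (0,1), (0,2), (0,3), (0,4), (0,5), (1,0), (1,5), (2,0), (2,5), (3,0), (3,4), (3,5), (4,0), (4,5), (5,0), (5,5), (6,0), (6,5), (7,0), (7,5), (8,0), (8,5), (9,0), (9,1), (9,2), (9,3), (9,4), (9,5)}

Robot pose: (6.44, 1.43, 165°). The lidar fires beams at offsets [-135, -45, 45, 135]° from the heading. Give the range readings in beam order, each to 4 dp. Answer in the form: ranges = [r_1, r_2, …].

ranges = [2.9560, 4.1223, 0.8600, 0.4965]

beam 1: φ=-135°, α=30°
  cosα=0.8660 sinα=0.5000 | (6,1) | tMaxX 0.6466 tMaxY 1.1400 | tΔX 1.1547 tΔY 2.0000
    t=0.6466 [x] (7,1)
    t=1.1400 [y] (7,2)
    t=1.8013 [x] (8,2)
    t=2.9560 [x] (9,2) — stop
  → r_1 = 2.9560
beam 2: φ=-45°, α=120°
  cosα=-0.5000 sinα=0.8660 | (6,1) | tMaxX 0.8800 tMaxY 0.6582 | tΔX 2.0000 tΔY 1.1547
    t=0.6582 [y] (6,2)
    t=0.8800 [x] (5,2)
    t=1.8129 [y] (5,3)
    t=2.8800 [x] (4,3)
    t=2.9676 [y] (4,4)
    t=4.1223 [y] (4,5) — stop
  → r_2 = 4.1223
beam 3: φ=45°, α=210°
  cosα=-0.8660 sinα=-0.5000 | (6,1) | tMaxX 0.5081 tMaxY 0.8600 | tΔX 1.1547 tΔY 2.0000
    t=0.5081 [x] (5,1)
    t=0.8600 [y] (5,0) — stop
  → r_3 = 0.8600
beam 4: φ=135°, α=300°
  cosα=0.5000 sinα=-0.8660 | (6,1) | tMaxX 1.1200 tMaxY 0.4965 | tΔX 2.0000 tΔY 1.1547
    t=0.4965 [y] (6,0) — stop
  → r_4 = 0.4965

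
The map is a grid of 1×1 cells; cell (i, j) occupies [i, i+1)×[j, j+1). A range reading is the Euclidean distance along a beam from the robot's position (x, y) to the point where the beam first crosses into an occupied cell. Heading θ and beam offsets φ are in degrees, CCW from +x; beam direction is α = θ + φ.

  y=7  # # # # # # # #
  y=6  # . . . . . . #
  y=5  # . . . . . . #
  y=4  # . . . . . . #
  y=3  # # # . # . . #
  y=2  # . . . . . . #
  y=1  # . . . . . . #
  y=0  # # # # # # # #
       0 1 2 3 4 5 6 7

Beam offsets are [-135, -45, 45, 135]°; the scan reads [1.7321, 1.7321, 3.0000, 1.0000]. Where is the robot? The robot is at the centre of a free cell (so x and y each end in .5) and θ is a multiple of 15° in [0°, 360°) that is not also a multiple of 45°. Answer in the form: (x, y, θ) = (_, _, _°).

(x, y, θ) = (5.5, 2.5, 15°)

Enumerate (i+0.5, j+0.5, θ) over the 33 free cells and 16 admissible headings. For each, cast all 4 beams and compare to the given ranges.
  (3.5, 3.5, 105°): beam 1 = 0.5774 ≠ 1.7321 ✗
  (1.5, 4.5, 300°): beam 1 = 0.5176 ≠ 1.7321 ✗
  (1.5, 2.5, 210°): beam 1 = 0.5176 ≠ 1.7321 ✗
  (4.5, 2.5, 300°): beam 1 = 1.9319 ≠ 1.7321 ✗
  …
  (5.5, 2.5, 15°): r_1=1.7321, r_2=1.7321, r_3=3.0000, r_4=1.0000 — all match ✓
Unique over the lattice → pose = (5.5, 2.5, 15°).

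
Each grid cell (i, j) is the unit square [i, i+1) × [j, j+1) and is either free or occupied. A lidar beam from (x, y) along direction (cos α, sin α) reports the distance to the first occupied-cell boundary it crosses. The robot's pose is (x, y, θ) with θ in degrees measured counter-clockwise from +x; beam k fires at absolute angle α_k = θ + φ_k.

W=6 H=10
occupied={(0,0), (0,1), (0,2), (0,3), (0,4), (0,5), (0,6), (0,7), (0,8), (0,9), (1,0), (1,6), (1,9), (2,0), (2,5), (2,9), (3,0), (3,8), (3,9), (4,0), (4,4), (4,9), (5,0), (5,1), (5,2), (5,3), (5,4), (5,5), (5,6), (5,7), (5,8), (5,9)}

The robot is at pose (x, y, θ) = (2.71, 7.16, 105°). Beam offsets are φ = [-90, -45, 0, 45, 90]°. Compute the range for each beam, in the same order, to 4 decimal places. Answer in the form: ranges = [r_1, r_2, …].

beam 1: φ=-90°, α=15°
  direction (0.9659, 0.2588); cell (2,7); t to first gridline: x 0.3002, y 3.2455 (then +1.0353 / +3.8637)
    (3,7) via x @ 0.3002
    (4,7) via x @ 1.3355
    (5,7) via x @ 2.3708  # hit
  → r_1 = 2.3708
beam 2: φ=-45°, α=60°
  direction (0.5000, 0.8660); cell (2,7); t to first gridline: x 0.5800, y 0.9699 (then +2.0000 / +1.1547)
    (3,7) via x @ 0.5800
    (3,8) via y @ 0.9699  # hit
  → r_2 = 0.9699
beam 3: φ=0°, α=105°
  direction (-0.2588, 0.9659); cell (2,7); t to first gridline: x 2.7432, y 0.8696 (then +3.8637 / +1.0353)
    (2,8) via y @ 0.8696
    (2,9) via y @ 1.9049  # hit
  → r_3 = 1.9049
beam 4: φ=45°, α=150°
  direction (-0.8660, 0.5000); cell (2,7); t to first gridline: x 0.8198, y 1.6800 (then +1.1547 / +2.0000)
    (1,7) via x @ 0.8198
    (1,8) via y @ 1.6800
    (0,8) via x @ 1.9745  # hit
  → r_4 = 1.9745
beam 5: φ=90°, α=195°
  direction (-0.9659, -0.2588); cell (2,7); t to first gridline: x 0.7350, y 0.6182 (then +1.0353 / +3.8637)
    (2,6) via y @ 0.6182
    (1,6) via x @ 0.7350  # hit
  → r_5 = 0.7350

ranges = [2.3708, 0.9699, 1.9049, 1.9745, 0.7350]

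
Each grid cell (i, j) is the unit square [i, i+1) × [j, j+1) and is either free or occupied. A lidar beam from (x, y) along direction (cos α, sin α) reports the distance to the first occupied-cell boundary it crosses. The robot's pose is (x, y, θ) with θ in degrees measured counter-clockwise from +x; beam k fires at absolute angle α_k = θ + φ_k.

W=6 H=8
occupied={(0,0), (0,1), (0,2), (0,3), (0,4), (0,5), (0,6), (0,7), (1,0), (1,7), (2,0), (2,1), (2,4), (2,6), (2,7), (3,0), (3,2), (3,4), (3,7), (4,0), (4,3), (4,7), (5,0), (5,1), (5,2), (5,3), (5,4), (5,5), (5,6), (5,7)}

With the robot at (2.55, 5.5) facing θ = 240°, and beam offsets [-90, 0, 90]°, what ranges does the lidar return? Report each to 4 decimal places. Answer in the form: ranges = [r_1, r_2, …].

beam 1: φ=-90°, α=150°
  cosα=-0.8660 sinα=0.5000 | (2,5) | tMaxX 0.6351 tMaxY 1.0000 | tΔX 1.1547 tΔY 2.0000
    t=0.6351 [x] (1,5)
    t=1.0000 [y] (1,6)
    t=1.7898 [x] (0,6) — stop
  → r_1 = 1.7898
beam 2: φ=0°, α=240°
  cosα=-0.5000 sinα=-0.8660 | (2,5) | tMaxX 1.1000 tMaxY 0.5774 | tΔX 2.0000 tΔY 1.1547
    t=0.5774 [y] (2,4) — stop
  → r_2 = 0.5774
beam 3: φ=90°, α=330°
  cosα=0.8660 sinα=-0.5000 | (2,5) | tMaxX 0.5196 tMaxY 1.0000 | tΔX 1.1547 tΔY 2.0000
    t=0.5196 [x] (3,5)
    t=1.0000 [y] (3,4) — stop
  → r_3 = 1.0000

ranges = [1.7898, 0.5774, 1.0000]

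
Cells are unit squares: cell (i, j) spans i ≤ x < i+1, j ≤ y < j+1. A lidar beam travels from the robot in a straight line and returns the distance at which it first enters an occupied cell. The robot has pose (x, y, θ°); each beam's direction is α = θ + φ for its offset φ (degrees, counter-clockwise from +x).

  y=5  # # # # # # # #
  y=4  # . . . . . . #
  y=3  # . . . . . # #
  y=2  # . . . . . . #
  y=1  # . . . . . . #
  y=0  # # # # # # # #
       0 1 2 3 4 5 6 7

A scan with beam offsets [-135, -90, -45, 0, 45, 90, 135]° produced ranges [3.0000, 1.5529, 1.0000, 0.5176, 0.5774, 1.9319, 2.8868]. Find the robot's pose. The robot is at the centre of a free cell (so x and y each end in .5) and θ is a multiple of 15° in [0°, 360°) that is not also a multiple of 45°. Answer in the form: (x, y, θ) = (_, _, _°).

(x, y, θ) = (1.5, 3.5, 165°)

Enumerate (i+0.5, j+0.5, θ) over the 23 free cells and 16 admissible headings. For each, cast all 7 beams and compare to the given ranges.
  (2.5, 4.5, 120°): beam 1 = 3.6235 ≠ 3.0000 ✗
  (2.5, 2.5, 345°): beam 1 = 1.7321 ≠ 3.0000 ✗
  (1.5, 3.5, 75°): beam 1 = 2.8868 ≠ 3.0000 ✗
  (6.5, 4.5, 345°): beam 1 = 6.3509 ≠ 3.0000 ✗
  …
  (1.5, 3.5, 165°): r_1=3.0000, r_2=1.5529, r_3=1.0000, r_4=0.5176, r_5=0.5774, r_6=1.9319, r_7=2.8868 — all match ✓
No second candidate reproduces the full scan.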